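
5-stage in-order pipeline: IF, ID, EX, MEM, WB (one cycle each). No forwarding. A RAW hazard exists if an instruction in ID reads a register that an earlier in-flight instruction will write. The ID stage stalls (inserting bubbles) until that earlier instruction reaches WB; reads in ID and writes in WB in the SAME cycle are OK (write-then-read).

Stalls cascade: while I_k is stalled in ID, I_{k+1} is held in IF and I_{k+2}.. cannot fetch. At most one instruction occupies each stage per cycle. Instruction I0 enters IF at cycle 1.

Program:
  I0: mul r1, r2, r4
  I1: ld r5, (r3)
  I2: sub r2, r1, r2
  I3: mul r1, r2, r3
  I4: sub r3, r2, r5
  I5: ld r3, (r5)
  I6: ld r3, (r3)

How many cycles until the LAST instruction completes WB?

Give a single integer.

I0 mul r1 <- r2,r4: IF@1 ID@2 stall=0 (-) EX@3 MEM@4 WB@5
I1 ld r5 <- r3: IF@2 ID@3 stall=0 (-) EX@4 MEM@5 WB@6
I2 sub r2 <- r1,r2: IF@3 ID@4 stall=1 (RAW on I0.r1 (WB@5)) EX@6 MEM@7 WB@8
I3 mul r1 <- r2,r3: IF@4 ID@6 stall=2 (RAW on I2.r2 (WB@8)) EX@9 MEM@10 WB@11
I4 sub r3 <- r2,r5: IF@6 ID@9 stall=0 (-) EX@10 MEM@11 WB@12
I5 ld r3 <- r5: IF@9 ID@10 stall=0 (-) EX@11 MEM@12 WB@13
I6 ld r3 <- r3: IF@10 ID@11 stall=2 (RAW on I5.r3 (WB@13)) EX@14 MEM@15 WB@16

Answer: 16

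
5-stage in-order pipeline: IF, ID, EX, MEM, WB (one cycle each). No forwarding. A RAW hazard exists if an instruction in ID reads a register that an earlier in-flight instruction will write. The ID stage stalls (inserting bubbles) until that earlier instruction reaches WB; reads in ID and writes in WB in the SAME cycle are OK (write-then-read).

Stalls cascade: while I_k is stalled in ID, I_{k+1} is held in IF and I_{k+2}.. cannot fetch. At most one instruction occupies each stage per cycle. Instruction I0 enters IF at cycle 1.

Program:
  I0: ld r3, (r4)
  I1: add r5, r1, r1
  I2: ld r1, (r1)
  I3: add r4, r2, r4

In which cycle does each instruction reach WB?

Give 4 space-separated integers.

I0 ld r3 <- r4: IF@1 ID@2 stall=0 (-) EX@3 MEM@4 WB@5
I1 add r5 <- r1,r1: IF@2 ID@3 stall=0 (-) EX@4 MEM@5 WB@6
I2 ld r1 <- r1: IF@3 ID@4 stall=0 (-) EX@5 MEM@6 WB@7
I3 add r4 <- r2,r4: IF@4 ID@5 stall=0 (-) EX@6 MEM@7 WB@8

Answer: 5 6 7 8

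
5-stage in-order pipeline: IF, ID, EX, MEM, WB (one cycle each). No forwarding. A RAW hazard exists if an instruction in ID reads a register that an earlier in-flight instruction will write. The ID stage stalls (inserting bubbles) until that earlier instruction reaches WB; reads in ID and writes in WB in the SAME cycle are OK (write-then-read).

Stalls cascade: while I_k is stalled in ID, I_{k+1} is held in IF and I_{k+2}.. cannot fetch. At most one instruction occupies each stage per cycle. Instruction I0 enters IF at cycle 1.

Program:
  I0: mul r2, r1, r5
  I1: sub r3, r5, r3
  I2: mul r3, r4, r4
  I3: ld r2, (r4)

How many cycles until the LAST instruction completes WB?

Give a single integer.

Answer: 8

Derivation:
I0 mul r2 <- r1,r5: IF@1 ID@2 stall=0 (-) EX@3 MEM@4 WB@5
I1 sub r3 <- r5,r3: IF@2 ID@3 stall=0 (-) EX@4 MEM@5 WB@6
I2 mul r3 <- r4,r4: IF@3 ID@4 stall=0 (-) EX@5 MEM@6 WB@7
I3 ld r2 <- r4: IF@4 ID@5 stall=0 (-) EX@6 MEM@7 WB@8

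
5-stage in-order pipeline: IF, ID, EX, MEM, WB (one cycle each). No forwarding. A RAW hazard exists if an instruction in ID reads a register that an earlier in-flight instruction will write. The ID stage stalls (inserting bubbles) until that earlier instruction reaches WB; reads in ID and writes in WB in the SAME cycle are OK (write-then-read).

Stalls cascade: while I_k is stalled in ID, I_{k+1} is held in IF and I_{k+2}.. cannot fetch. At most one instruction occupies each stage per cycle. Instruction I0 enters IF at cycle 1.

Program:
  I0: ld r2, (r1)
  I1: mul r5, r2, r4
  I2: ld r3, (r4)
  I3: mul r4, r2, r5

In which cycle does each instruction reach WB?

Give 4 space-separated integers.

I0 ld r2 <- r1: IF@1 ID@2 stall=0 (-) EX@3 MEM@4 WB@5
I1 mul r5 <- r2,r4: IF@2 ID@3 stall=2 (RAW on I0.r2 (WB@5)) EX@6 MEM@7 WB@8
I2 ld r3 <- r4: IF@3 ID@6 stall=0 (-) EX@7 MEM@8 WB@9
I3 mul r4 <- r2,r5: IF@6 ID@7 stall=1 (RAW on I1.r5 (WB@8)) EX@9 MEM@10 WB@11

Answer: 5 8 9 11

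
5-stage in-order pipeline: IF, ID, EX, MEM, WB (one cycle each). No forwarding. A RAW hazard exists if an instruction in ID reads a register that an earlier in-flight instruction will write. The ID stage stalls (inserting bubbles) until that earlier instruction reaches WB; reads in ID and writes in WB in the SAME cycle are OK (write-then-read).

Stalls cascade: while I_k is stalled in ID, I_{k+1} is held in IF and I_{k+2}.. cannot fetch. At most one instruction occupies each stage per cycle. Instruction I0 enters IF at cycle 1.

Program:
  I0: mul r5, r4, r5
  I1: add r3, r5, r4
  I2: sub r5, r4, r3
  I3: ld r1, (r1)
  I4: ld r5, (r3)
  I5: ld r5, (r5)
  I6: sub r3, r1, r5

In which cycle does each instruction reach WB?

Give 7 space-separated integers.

Answer: 5 8 11 12 13 16 19

Derivation:
I0 mul r5 <- r4,r5: IF@1 ID@2 stall=0 (-) EX@3 MEM@4 WB@5
I1 add r3 <- r5,r4: IF@2 ID@3 stall=2 (RAW on I0.r5 (WB@5)) EX@6 MEM@7 WB@8
I2 sub r5 <- r4,r3: IF@3 ID@6 stall=2 (RAW on I1.r3 (WB@8)) EX@9 MEM@10 WB@11
I3 ld r1 <- r1: IF@6 ID@9 stall=0 (-) EX@10 MEM@11 WB@12
I4 ld r5 <- r3: IF@9 ID@10 stall=0 (-) EX@11 MEM@12 WB@13
I5 ld r5 <- r5: IF@10 ID@11 stall=2 (RAW on I4.r5 (WB@13)) EX@14 MEM@15 WB@16
I6 sub r3 <- r1,r5: IF@11 ID@14 stall=2 (RAW on I5.r5 (WB@16)) EX@17 MEM@18 WB@19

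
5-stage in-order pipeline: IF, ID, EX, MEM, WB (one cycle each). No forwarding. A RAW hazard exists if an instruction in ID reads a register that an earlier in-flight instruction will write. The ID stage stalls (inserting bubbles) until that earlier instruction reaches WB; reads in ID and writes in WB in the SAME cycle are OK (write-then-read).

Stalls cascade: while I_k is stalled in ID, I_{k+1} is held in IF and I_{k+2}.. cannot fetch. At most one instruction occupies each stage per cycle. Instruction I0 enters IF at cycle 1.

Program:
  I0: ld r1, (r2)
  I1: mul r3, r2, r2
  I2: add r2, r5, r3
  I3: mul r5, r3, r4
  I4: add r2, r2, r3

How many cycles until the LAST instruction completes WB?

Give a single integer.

I0 ld r1 <- r2: IF@1 ID@2 stall=0 (-) EX@3 MEM@4 WB@5
I1 mul r3 <- r2,r2: IF@2 ID@3 stall=0 (-) EX@4 MEM@5 WB@6
I2 add r2 <- r5,r3: IF@3 ID@4 stall=2 (RAW on I1.r3 (WB@6)) EX@7 MEM@8 WB@9
I3 mul r5 <- r3,r4: IF@4 ID@7 stall=0 (-) EX@8 MEM@9 WB@10
I4 add r2 <- r2,r3: IF@7 ID@8 stall=1 (RAW on I2.r2 (WB@9)) EX@10 MEM@11 WB@12

Answer: 12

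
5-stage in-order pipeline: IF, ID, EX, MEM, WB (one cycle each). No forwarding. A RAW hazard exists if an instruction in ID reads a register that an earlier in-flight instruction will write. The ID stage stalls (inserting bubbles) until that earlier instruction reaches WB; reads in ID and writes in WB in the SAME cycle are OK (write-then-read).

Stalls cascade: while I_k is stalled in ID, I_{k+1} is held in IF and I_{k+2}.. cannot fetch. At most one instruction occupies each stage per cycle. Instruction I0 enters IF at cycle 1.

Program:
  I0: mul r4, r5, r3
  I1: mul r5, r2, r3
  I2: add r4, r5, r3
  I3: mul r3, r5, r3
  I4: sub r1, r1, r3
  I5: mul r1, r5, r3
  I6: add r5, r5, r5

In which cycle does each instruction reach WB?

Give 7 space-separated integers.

I0 mul r4 <- r5,r3: IF@1 ID@2 stall=0 (-) EX@3 MEM@4 WB@5
I1 mul r5 <- r2,r3: IF@2 ID@3 stall=0 (-) EX@4 MEM@5 WB@6
I2 add r4 <- r5,r3: IF@3 ID@4 stall=2 (RAW on I1.r5 (WB@6)) EX@7 MEM@8 WB@9
I3 mul r3 <- r5,r3: IF@4 ID@7 stall=0 (-) EX@8 MEM@9 WB@10
I4 sub r1 <- r1,r3: IF@7 ID@8 stall=2 (RAW on I3.r3 (WB@10)) EX@11 MEM@12 WB@13
I5 mul r1 <- r5,r3: IF@8 ID@11 stall=0 (-) EX@12 MEM@13 WB@14
I6 add r5 <- r5,r5: IF@11 ID@12 stall=0 (-) EX@13 MEM@14 WB@15

Answer: 5 6 9 10 13 14 15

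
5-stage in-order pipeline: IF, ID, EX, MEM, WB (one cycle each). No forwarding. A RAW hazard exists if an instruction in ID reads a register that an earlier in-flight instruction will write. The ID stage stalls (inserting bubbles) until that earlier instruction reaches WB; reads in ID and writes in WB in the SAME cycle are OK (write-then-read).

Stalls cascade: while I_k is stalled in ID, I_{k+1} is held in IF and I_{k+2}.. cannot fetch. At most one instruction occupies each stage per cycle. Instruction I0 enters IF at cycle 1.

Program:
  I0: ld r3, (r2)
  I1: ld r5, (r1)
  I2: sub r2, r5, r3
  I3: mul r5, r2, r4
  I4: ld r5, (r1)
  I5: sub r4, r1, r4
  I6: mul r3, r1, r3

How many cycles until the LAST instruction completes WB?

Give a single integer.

I0 ld r3 <- r2: IF@1 ID@2 stall=0 (-) EX@3 MEM@4 WB@5
I1 ld r5 <- r1: IF@2 ID@3 stall=0 (-) EX@4 MEM@5 WB@6
I2 sub r2 <- r5,r3: IF@3 ID@4 stall=2 (RAW on I1.r5 (WB@6)) EX@7 MEM@8 WB@9
I3 mul r5 <- r2,r4: IF@4 ID@7 stall=2 (RAW on I2.r2 (WB@9)) EX@10 MEM@11 WB@12
I4 ld r5 <- r1: IF@7 ID@10 stall=0 (-) EX@11 MEM@12 WB@13
I5 sub r4 <- r1,r4: IF@10 ID@11 stall=0 (-) EX@12 MEM@13 WB@14
I6 mul r3 <- r1,r3: IF@11 ID@12 stall=0 (-) EX@13 MEM@14 WB@15

Answer: 15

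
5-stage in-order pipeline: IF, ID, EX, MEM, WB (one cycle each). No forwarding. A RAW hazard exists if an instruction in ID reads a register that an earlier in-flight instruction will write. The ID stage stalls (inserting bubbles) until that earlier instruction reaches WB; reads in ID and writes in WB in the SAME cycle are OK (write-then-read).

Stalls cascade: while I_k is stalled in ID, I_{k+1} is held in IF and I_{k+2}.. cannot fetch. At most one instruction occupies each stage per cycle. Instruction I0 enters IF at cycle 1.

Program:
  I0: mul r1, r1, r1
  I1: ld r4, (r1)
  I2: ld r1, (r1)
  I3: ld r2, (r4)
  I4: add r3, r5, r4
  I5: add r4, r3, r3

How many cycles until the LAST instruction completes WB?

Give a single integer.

I0 mul r1 <- r1,r1: IF@1 ID@2 stall=0 (-) EX@3 MEM@4 WB@5
I1 ld r4 <- r1: IF@2 ID@3 stall=2 (RAW on I0.r1 (WB@5)) EX@6 MEM@7 WB@8
I2 ld r1 <- r1: IF@3 ID@6 stall=0 (-) EX@7 MEM@8 WB@9
I3 ld r2 <- r4: IF@6 ID@7 stall=1 (RAW on I1.r4 (WB@8)) EX@9 MEM@10 WB@11
I4 add r3 <- r5,r4: IF@7 ID@9 stall=0 (-) EX@10 MEM@11 WB@12
I5 add r4 <- r3,r3: IF@9 ID@10 stall=2 (RAW on I4.r3 (WB@12)) EX@13 MEM@14 WB@15

Answer: 15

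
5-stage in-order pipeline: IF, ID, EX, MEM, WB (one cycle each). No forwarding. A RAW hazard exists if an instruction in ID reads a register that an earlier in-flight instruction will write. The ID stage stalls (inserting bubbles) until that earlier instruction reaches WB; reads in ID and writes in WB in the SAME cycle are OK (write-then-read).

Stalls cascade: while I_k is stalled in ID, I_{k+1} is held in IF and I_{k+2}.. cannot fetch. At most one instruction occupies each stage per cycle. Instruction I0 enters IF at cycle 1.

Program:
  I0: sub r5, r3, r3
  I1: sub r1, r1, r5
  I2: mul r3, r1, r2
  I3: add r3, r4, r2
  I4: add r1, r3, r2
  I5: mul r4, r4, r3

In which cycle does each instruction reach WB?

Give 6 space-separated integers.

I0 sub r5 <- r3,r3: IF@1 ID@2 stall=0 (-) EX@3 MEM@4 WB@5
I1 sub r1 <- r1,r5: IF@2 ID@3 stall=2 (RAW on I0.r5 (WB@5)) EX@6 MEM@7 WB@8
I2 mul r3 <- r1,r2: IF@3 ID@6 stall=2 (RAW on I1.r1 (WB@8)) EX@9 MEM@10 WB@11
I3 add r3 <- r4,r2: IF@6 ID@9 stall=0 (-) EX@10 MEM@11 WB@12
I4 add r1 <- r3,r2: IF@9 ID@10 stall=2 (RAW on I3.r3 (WB@12)) EX@13 MEM@14 WB@15
I5 mul r4 <- r4,r3: IF@10 ID@13 stall=0 (-) EX@14 MEM@15 WB@16

Answer: 5 8 11 12 15 16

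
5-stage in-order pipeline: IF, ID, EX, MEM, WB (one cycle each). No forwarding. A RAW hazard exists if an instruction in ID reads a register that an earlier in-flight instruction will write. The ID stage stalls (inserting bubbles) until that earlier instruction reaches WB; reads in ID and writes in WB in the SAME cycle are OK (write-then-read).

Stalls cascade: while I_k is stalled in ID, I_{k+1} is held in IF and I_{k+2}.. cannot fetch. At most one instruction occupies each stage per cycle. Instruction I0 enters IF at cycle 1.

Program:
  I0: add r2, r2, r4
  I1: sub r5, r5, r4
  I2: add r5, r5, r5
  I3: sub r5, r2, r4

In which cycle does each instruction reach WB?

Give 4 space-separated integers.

Answer: 5 6 9 10

Derivation:
I0 add r2 <- r2,r4: IF@1 ID@2 stall=0 (-) EX@3 MEM@4 WB@5
I1 sub r5 <- r5,r4: IF@2 ID@3 stall=0 (-) EX@4 MEM@5 WB@6
I2 add r5 <- r5,r5: IF@3 ID@4 stall=2 (RAW on I1.r5 (WB@6)) EX@7 MEM@8 WB@9
I3 sub r5 <- r2,r4: IF@4 ID@7 stall=0 (-) EX@8 MEM@9 WB@10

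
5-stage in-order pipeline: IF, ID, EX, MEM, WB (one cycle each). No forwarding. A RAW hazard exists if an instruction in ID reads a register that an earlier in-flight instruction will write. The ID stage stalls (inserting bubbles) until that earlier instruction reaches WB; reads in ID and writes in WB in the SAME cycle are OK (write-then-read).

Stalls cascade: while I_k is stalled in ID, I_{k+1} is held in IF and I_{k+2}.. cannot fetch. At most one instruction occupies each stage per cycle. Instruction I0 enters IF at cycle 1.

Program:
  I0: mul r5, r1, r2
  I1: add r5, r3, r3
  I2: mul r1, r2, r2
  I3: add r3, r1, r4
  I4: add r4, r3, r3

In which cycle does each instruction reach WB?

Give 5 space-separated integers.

Answer: 5 6 7 10 13

Derivation:
I0 mul r5 <- r1,r2: IF@1 ID@2 stall=0 (-) EX@3 MEM@4 WB@5
I1 add r5 <- r3,r3: IF@2 ID@3 stall=0 (-) EX@4 MEM@5 WB@6
I2 mul r1 <- r2,r2: IF@3 ID@4 stall=0 (-) EX@5 MEM@6 WB@7
I3 add r3 <- r1,r4: IF@4 ID@5 stall=2 (RAW on I2.r1 (WB@7)) EX@8 MEM@9 WB@10
I4 add r4 <- r3,r3: IF@5 ID@8 stall=2 (RAW on I3.r3 (WB@10)) EX@11 MEM@12 WB@13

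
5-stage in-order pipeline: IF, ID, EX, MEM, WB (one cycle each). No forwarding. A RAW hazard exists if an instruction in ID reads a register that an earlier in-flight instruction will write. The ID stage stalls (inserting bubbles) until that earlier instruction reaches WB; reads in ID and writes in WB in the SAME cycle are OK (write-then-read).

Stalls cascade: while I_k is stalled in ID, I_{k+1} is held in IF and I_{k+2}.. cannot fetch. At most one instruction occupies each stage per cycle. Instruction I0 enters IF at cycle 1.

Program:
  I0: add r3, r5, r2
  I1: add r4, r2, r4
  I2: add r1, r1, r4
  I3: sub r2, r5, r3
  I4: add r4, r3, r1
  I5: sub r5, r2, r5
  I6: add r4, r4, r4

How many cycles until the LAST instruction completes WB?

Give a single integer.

I0 add r3 <- r5,r2: IF@1 ID@2 stall=0 (-) EX@3 MEM@4 WB@5
I1 add r4 <- r2,r4: IF@2 ID@3 stall=0 (-) EX@4 MEM@5 WB@6
I2 add r1 <- r1,r4: IF@3 ID@4 stall=2 (RAW on I1.r4 (WB@6)) EX@7 MEM@8 WB@9
I3 sub r2 <- r5,r3: IF@4 ID@7 stall=0 (-) EX@8 MEM@9 WB@10
I4 add r4 <- r3,r1: IF@7 ID@8 stall=1 (RAW on I2.r1 (WB@9)) EX@10 MEM@11 WB@12
I5 sub r5 <- r2,r5: IF@8 ID@10 stall=0 (-) EX@11 MEM@12 WB@13
I6 add r4 <- r4,r4: IF@10 ID@11 stall=1 (RAW on I4.r4 (WB@12)) EX@13 MEM@14 WB@15

Answer: 15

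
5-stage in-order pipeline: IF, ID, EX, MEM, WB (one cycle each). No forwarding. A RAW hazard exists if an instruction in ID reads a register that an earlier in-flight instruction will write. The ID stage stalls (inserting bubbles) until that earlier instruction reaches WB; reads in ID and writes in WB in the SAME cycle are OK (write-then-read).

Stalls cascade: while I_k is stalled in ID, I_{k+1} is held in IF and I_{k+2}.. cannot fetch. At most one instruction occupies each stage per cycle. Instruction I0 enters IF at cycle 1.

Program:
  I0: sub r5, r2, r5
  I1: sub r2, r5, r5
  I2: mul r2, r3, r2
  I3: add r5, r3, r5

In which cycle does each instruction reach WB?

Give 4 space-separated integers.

Answer: 5 8 11 12

Derivation:
I0 sub r5 <- r2,r5: IF@1 ID@2 stall=0 (-) EX@3 MEM@4 WB@5
I1 sub r2 <- r5,r5: IF@2 ID@3 stall=2 (RAW on I0.r5 (WB@5)) EX@6 MEM@7 WB@8
I2 mul r2 <- r3,r2: IF@3 ID@6 stall=2 (RAW on I1.r2 (WB@8)) EX@9 MEM@10 WB@11
I3 add r5 <- r3,r5: IF@6 ID@9 stall=0 (-) EX@10 MEM@11 WB@12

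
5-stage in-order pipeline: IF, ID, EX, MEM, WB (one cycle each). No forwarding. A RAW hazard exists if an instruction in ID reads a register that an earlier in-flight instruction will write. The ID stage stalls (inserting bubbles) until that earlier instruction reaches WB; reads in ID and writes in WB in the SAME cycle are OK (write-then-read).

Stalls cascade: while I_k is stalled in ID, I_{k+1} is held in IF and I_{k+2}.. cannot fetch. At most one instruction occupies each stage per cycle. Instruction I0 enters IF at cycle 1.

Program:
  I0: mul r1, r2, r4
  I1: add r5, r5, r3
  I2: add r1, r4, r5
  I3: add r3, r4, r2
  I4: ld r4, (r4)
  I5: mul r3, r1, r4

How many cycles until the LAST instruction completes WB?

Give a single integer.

Answer: 14

Derivation:
I0 mul r1 <- r2,r4: IF@1 ID@2 stall=0 (-) EX@3 MEM@4 WB@5
I1 add r5 <- r5,r3: IF@2 ID@3 stall=0 (-) EX@4 MEM@5 WB@6
I2 add r1 <- r4,r5: IF@3 ID@4 stall=2 (RAW on I1.r5 (WB@6)) EX@7 MEM@8 WB@9
I3 add r3 <- r4,r2: IF@4 ID@7 stall=0 (-) EX@8 MEM@9 WB@10
I4 ld r4 <- r4: IF@7 ID@8 stall=0 (-) EX@9 MEM@10 WB@11
I5 mul r3 <- r1,r4: IF@8 ID@9 stall=2 (RAW on I4.r4 (WB@11)) EX@12 MEM@13 WB@14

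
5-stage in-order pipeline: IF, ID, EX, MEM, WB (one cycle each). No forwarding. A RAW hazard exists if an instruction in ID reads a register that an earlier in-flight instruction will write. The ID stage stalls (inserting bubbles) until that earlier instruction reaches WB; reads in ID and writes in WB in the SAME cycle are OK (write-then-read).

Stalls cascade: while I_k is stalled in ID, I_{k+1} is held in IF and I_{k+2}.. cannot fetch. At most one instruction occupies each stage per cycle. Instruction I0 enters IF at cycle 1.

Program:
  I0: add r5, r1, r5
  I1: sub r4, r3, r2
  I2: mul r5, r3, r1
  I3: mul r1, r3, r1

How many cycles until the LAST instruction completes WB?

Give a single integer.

Answer: 8

Derivation:
I0 add r5 <- r1,r5: IF@1 ID@2 stall=0 (-) EX@3 MEM@4 WB@5
I1 sub r4 <- r3,r2: IF@2 ID@3 stall=0 (-) EX@4 MEM@5 WB@6
I2 mul r5 <- r3,r1: IF@3 ID@4 stall=0 (-) EX@5 MEM@6 WB@7
I3 mul r1 <- r3,r1: IF@4 ID@5 stall=0 (-) EX@6 MEM@7 WB@8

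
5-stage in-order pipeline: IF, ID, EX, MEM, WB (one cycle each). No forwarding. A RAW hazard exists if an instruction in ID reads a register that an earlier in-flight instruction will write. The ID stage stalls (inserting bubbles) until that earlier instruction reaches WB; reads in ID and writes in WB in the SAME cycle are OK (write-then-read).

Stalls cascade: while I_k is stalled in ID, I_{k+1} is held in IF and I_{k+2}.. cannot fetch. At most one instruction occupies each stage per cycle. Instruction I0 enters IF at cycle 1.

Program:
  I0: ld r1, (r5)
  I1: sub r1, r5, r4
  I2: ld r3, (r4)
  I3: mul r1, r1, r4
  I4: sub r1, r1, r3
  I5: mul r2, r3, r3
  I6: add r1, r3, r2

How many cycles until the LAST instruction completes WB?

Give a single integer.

I0 ld r1 <- r5: IF@1 ID@2 stall=0 (-) EX@3 MEM@4 WB@5
I1 sub r1 <- r5,r4: IF@2 ID@3 stall=0 (-) EX@4 MEM@5 WB@6
I2 ld r3 <- r4: IF@3 ID@4 stall=0 (-) EX@5 MEM@6 WB@7
I3 mul r1 <- r1,r4: IF@4 ID@5 stall=1 (RAW on I1.r1 (WB@6)) EX@7 MEM@8 WB@9
I4 sub r1 <- r1,r3: IF@5 ID@7 stall=2 (RAW on I3.r1 (WB@9)) EX@10 MEM@11 WB@12
I5 mul r2 <- r3,r3: IF@7 ID@10 stall=0 (-) EX@11 MEM@12 WB@13
I6 add r1 <- r3,r2: IF@10 ID@11 stall=2 (RAW on I5.r2 (WB@13)) EX@14 MEM@15 WB@16

Answer: 16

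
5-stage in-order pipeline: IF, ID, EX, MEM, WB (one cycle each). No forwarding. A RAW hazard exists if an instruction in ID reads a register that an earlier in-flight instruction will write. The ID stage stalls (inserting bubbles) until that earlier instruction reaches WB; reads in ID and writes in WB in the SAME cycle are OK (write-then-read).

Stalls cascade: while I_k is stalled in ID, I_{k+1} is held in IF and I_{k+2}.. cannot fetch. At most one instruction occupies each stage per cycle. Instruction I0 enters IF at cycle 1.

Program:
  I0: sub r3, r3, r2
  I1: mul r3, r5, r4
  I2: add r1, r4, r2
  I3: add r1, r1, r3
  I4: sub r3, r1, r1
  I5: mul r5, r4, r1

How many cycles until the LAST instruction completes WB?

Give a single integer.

I0 sub r3 <- r3,r2: IF@1 ID@2 stall=0 (-) EX@3 MEM@4 WB@5
I1 mul r3 <- r5,r4: IF@2 ID@3 stall=0 (-) EX@4 MEM@5 WB@6
I2 add r1 <- r4,r2: IF@3 ID@4 stall=0 (-) EX@5 MEM@6 WB@7
I3 add r1 <- r1,r3: IF@4 ID@5 stall=2 (RAW on I2.r1 (WB@7)) EX@8 MEM@9 WB@10
I4 sub r3 <- r1,r1: IF@5 ID@8 stall=2 (RAW on I3.r1 (WB@10)) EX@11 MEM@12 WB@13
I5 mul r5 <- r4,r1: IF@8 ID@11 stall=0 (-) EX@12 MEM@13 WB@14

Answer: 14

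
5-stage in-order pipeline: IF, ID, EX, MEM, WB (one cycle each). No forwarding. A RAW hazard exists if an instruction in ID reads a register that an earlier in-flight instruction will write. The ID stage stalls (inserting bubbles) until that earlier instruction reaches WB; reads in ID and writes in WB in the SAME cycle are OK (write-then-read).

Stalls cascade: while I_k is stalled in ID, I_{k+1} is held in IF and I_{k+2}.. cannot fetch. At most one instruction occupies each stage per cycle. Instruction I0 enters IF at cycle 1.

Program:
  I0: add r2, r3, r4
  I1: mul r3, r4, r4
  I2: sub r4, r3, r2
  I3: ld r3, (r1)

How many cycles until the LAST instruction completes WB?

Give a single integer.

I0 add r2 <- r3,r4: IF@1 ID@2 stall=0 (-) EX@3 MEM@4 WB@5
I1 mul r3 <- r4,r4: IF@2 ID@3 stall=0 (-) EX@4 MEM@5 WB@6
I2 sub r4 <- r3,r2: IF@3 ID@4 stall=2 (RAW on I1.r3 (WB@6)) EX@7 MEM@8 WB@9
I3 ld r3 <- r1: IF@4 ID@7 stall=0 (-) EX@8 MEM@9 WB@10

Answer: 10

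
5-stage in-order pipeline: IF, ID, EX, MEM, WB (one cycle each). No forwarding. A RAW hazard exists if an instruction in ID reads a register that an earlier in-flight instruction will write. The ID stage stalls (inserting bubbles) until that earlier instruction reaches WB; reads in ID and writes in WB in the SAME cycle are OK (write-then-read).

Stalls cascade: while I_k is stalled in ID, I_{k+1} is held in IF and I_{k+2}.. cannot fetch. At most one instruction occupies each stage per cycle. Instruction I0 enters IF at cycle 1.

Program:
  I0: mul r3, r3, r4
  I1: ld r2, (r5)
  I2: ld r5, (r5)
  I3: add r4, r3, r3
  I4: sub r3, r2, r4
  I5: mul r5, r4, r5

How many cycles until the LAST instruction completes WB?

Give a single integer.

Answer: 12

Derivation:
I0 mul r3 <- r3,r4: IF@1 ID@2 stall=0 (-) EX@3 MEM@4 WB@5
I1 ld r2 <- r5: IF@2 ID@3 stall=0 (-) EX@4 MEM@5 WB@6
I2 ld r5 <- r5: IF@3 ID@4 stall=0 (-) EX@5 MEM@6 WB@7
I3 add r4 <- r3,r3: IF@4 ID@5 stall=0 (-) EX@6 MEM@7 WB@8
I4 sub r3 <- r2,r4: IF@5 ID@6 stall=2 (RAW on I3.r4 (WB@8)) EX@9 MEM@10 WB@11
I5 mul r5 <- r4,r5: IF@6 ID@9 stall=0 (-) EX@10 MEM@11 WB@12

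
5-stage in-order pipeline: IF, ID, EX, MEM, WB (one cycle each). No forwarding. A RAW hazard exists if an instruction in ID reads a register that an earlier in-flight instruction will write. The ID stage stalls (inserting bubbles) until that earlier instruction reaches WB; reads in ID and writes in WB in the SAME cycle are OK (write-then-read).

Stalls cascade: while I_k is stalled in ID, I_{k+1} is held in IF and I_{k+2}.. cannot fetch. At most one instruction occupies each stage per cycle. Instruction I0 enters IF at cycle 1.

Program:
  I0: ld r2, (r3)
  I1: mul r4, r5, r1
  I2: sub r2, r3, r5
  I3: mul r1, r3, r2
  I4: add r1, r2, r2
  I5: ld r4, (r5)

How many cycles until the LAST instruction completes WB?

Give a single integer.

I0 ld r2 <- r3: IF@1 ID@2 stall=0 (-) EX@3 MEM@4 WB@5
I1 mul r4 <- r5,r1: IF@2 ID@3 stall=0 (-) EX@4 MEM@5 WB@6
I2 sub r2 <- r3,r5: IF@3 ID@4 stall=0 (-) EX@5 MEM@6 WB@7
I3 mul r1 <- r3,r2: IF@4 ID@5 stall=2 (RAW on I2.r2 (WB@7)) EX@8 MEM@9 WB@10
I4 add r1 <- r2,r2: IF@5 ID@8 stall=0 (-) EX@9 MEM@10 WB@11
I5 ld r4 <- r5: IF@8 ID@9 stall=0 (-) EX@10 MEM@11 WB@12

Answer: 12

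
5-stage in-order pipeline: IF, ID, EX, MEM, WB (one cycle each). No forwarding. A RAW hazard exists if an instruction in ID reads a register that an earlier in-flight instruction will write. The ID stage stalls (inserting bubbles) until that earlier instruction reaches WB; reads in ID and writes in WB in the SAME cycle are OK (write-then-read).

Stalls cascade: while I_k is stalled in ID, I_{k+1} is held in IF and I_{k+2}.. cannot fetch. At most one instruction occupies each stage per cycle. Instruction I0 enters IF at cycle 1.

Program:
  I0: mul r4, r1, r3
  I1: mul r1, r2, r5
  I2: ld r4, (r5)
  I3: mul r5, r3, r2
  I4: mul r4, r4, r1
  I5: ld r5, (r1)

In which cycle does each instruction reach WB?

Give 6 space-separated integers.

Answer: 5 6 7 8 10 11

Derivation:
I0 mul r4 <- r1,r3: IF@1 ID@2 stall=0 (-) EX@3 MEM@4 WB@5
I1 mul r1 <- r2,r5: IF@2 ID@3 stall=0 (-) EX@4 MEM@5 WB@6
I2 ld r4 <- r5: IF@3 ID@4 stall=0 (-) EX@5 MEM@6 WB@7
I3 mul r5 <- r3,r2: IF@4 ID@5 stall=0 (-) EX@6 MEM@7 WB@8
I4 mul r4 <- r4,r1: IF@5 ID@6 stall=1 (RAW on I2.r4 (WB@7)) EX@8 MEM@9 WB@10
I5 ld r5 <- r1: IF@6 ID@8 stall=0 (-) EX@9 MEM@10 WB@11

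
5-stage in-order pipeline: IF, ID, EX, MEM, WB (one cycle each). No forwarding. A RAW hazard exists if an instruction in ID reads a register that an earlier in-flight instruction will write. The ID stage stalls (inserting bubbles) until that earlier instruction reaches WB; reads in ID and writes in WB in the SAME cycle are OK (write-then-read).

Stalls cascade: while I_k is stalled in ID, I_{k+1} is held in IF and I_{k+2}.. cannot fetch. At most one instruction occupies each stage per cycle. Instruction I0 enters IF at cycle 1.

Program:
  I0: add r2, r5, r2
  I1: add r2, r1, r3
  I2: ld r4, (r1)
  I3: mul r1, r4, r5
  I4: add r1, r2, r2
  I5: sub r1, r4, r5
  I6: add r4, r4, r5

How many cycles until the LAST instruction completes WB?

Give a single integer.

I0 add r2 <- r5,r2: IF@1 ID@2 stall=0 (-) EX@3 MEM@4 WB@5
I1 add r2 <- r1,r3: IF@2 ID@3 stall=0 (-) EX@4 MEM@5 WB@6
I2 ld r4 <- r1: IF@3 ID@4 stall=0 (-) EX@5 MEM@6 WB@7
I3 mul r1 <- r4,r5: IF@4 ID@5 stall=2 (RAW on I2.r4 (WB@7)) EX@8 MEM@9 WB@10
I4 add r1 <- r2,r2: IF@5 ID@8 stall=0 (-) EX@9 MEM@10 WB@11
I5 sub r1 <- r4,r5: IF@8 ID@9 stall=0 (-) EX@10 MEM@11 WB@12
I6 add r4 <- r4,r5: IF@9 ID@10 stall=0 (-) EX@11 MEM@12 WB@13

Answer: 13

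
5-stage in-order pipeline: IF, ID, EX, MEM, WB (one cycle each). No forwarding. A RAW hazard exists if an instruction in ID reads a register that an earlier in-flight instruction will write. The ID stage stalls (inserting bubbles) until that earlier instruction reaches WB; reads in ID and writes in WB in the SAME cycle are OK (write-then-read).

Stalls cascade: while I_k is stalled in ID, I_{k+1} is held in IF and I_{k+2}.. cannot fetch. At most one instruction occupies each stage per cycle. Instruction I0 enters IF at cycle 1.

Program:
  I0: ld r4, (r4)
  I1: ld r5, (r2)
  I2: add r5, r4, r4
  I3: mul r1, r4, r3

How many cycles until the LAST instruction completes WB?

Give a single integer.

Answer: 9

Derivation:
I0 ld r4 <- r4: IF@1 ID@2 stall=0 (-) EX@3 MEM@4 WB@5
I1 ld r5 <- r2: IF@2 ID@3 stall=0 (-) EX@4 MEM@5 WB@6
I2 add r5 <- r4,r4: IF@3 ID@4 stall=1 (RAW on I0.r4 (WB@5)) EX@6 MEM@7 WB@8
I3 mul r1 <- r4,r3: IF@4 ID@6 stall=0 (-) EX@7 MEM@8 WB@9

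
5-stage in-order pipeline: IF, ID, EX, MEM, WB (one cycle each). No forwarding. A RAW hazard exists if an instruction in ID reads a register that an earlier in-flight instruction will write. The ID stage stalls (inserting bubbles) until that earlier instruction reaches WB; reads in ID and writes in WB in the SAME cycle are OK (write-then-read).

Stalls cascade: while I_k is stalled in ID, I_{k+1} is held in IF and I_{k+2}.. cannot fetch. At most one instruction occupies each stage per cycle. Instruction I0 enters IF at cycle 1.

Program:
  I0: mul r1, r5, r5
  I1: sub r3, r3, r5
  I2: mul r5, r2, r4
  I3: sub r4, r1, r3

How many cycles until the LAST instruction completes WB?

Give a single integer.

Answer: 9

Derivation:
I0 mul r1 <- r5,r5: IF@1 ID@2 stall=0 (-) EX@3 MEM@4 WB@5
I1 sub r3 <- r3,r5: IF@2 ID@3 stall=0 (-) EX@4 MEM@5 WB@6
I2 mul r5 <- r2,r4: IF@3 ID@4 stall=0 (-) EX@5 MEM@6 WB@7
I3 sub r4 <- r1,r3: IF@4 ID@5 stall=1 (RAW on I1.r3 (WB@6)) EX@7 MEM@8 WB@9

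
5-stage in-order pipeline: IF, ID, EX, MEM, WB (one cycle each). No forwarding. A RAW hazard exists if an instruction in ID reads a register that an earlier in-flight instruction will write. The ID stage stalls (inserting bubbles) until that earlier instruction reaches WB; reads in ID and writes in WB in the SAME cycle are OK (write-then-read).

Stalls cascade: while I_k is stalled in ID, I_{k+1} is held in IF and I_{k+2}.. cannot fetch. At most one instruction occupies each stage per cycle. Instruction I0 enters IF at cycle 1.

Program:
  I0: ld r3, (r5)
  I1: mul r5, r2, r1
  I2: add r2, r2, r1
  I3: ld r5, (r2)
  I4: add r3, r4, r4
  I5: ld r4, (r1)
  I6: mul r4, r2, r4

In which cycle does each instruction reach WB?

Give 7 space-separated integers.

I0 ld r3 <- r5: IF@1 ID@2 stall=0 (-) EX@3 MEM@4 WB@5
I1 mul r5 <- r2,r1: IF@2 ID@3 stall=0 (-) EX@4 MEM@5 WB@6
I2 add r2 <- r2,r1: IF@3 ID@4 stall=0 (-) EX@5 MEM@6 WB@7
I3 ld r5 <- r2: IF@4 ID@5 stall=2 (RAW on I2.r2 (WB@7)) EX@8 MEM@9 WB@10
I4 add r3 <- r4,r4: IF@5 ID@8 stall=0 (-) EX@9 MEM@10 WB@11
I5 ld r4 <- r1: IF@8 ID@9 stall=0 (-) EX@10 MEM@11 WB@12
I6 mul r4 <- r2,r4: IF@9 ID@10 stall=2 (RAW on I5.r4 (WB@12)) EX@13 MEM@14 WB@15

Answer: 5 6 7 10 11 12 15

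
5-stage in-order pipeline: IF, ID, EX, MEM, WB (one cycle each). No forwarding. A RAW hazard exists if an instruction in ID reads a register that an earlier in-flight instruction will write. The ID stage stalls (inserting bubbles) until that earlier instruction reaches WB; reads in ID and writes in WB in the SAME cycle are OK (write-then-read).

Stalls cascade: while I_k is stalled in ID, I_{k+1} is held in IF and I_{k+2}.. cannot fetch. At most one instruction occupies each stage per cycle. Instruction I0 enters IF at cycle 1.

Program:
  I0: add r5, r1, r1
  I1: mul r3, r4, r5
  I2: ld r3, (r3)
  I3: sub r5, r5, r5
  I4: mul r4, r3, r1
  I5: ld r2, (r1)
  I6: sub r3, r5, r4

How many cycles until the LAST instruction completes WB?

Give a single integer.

Answer: 17

Derivation:
I0 add r5 <- r1,r1: IF@1 ID@2 stall=0 (-) EX@3 MEM@4 WB@5
I1 mul r3 <- r4,r5: IF@2 ID@3 stall=2 (RAW on I0.r5 (WB@5)) EX@6 MEM@7 WB@8
I2 ld r3 <- r3: IF@3 ID@6 stall=2 (RAW on I1.r3 (WB@8)) EX@9 MEM@10 WB@11
I3 sub r5 <- r5,r5: IF@6 ID@9 stall=0 (-) EX@10 MEM@11 WB@12
I4 mul r4 <- r3,r1: IF@9 ID@10 stall=1 (RAW on I2.r3 (WB@11)) EX@12 MEM@13 WB@14
I5 ld r2 <- r1: IF@10 ID@12 stall=0 (-) EX@13 MEM@14 WB@15
I6 sub r3 <- r5,r4: IF@12 ID@13 stall=1 (RAW on I4.r4 (WB@14)) EX@15 MEM@16 WB@17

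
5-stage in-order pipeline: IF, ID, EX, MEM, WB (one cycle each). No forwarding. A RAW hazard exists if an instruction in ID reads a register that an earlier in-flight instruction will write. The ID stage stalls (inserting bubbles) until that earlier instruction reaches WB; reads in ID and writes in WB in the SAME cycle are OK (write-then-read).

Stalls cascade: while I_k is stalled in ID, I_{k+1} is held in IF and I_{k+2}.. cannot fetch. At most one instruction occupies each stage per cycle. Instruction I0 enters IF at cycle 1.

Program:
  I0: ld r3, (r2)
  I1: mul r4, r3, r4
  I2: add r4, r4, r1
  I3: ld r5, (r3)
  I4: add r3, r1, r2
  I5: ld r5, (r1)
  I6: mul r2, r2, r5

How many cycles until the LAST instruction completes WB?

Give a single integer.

I0 ld r3 <- r2: IF@1 ID@2 stall=0 (-) EX@3 MEM@4 WB@5
I1 mul r4 <- r3,r4: IF@2 ID@3 stall=2 (RAW on I0.r3 (WB@5)) EX@6 MEM@7 WB@8
I2 add r4 <- r4,r1: IF@3 ID@6 stall=2 (RAW on I1.r4 (WB@8)) EX@9 MEM@10 WB@11
I3 ld r5 <- r3: IF@6 ID@9 stall=0 (-) EX@10 MEM@11 WB@12
I4 add r3 <- r1,r2: IF@9 ID@10 stall=0 (-) EX@11 MEM@12 WB@13
I5 ld r5 <- r1: IF@10 ID@11 stall=0 (-) EX@12 MEM@13 WB@14
I6 mul r2 <- r2,r5: IF@11 ID@12 stall=2 (RAW on I5.r5 (WB@14)) EX@15 MEM@16 WB@17

Answer: 17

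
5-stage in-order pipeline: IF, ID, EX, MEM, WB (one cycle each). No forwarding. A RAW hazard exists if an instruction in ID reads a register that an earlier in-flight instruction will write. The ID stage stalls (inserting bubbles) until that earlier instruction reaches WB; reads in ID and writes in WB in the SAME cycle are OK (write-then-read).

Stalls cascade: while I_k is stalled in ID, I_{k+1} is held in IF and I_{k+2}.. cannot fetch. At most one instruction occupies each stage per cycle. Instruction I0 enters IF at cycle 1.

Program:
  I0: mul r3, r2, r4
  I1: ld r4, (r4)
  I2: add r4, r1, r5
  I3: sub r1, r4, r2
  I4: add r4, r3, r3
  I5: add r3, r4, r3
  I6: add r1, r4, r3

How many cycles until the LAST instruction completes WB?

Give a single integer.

Answer: 17

Derivation:
I0 mul r3 <- r2,r4: IF@1 ID@2 stall=0 (-) EX@3 MEM@4 WB@5
I1 ld r4 <- r4: IF@2 ID@3 stall=0 (-) EX@4 MEM@5 WB@6
I2 add r4 <- r1,r5: IF@3 ID@4 stall=0 (-) EX@5 MEM@6 WB@7
I3 sub r1 <- r4,r2: IF@4 ID@5 stall=2 (RAW on I2.r4 (WB@7)) EX@8 MEM@9 WB@10
I4 add r4 <- r3,r3: IF@5 ID@8 stall=0 (-) EX@9 MEM@10 WB@11
I5 add r3 <- r4,r3: IF@8 ID@9 stall=2 (RAW on I4.r4 (WB@11)) EX@12 MEM@13 WB@14
I6 add r1 <- r4,r3: IF@9 ID@12 stall=2 (RAW on I5.r3 (WB@14)) EX@15 MEM@16 WB@17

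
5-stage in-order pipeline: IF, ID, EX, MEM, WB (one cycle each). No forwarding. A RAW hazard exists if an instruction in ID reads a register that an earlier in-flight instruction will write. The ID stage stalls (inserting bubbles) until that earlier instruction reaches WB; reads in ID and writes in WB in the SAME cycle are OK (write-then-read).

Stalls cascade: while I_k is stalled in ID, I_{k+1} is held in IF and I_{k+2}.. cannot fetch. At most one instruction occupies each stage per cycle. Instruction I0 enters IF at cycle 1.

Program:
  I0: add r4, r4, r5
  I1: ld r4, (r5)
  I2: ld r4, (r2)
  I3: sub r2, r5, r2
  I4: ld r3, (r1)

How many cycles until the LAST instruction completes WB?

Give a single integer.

I0 add r4 <- r4,r5: IF@1 ID@2 stall=0 (-) EX@3 MEM@4 WB@5
I1 ld r4 <- r5: IF@2 ID@3 stall=0 (-) EX@4 MEM@5 WB@6
I2 ld r4 <- r2: IF@3 ID@4 stall=0 (-) EX@5 MEM@6 WB@7
I3 sub r2 <- r5,r2: IF@4 ID@5 stall=0 (-) EX@6 MEM@7 WB@8
I4 ld r3 <- r1: IF@5 ID@6 stall=0 (-) EX@7 MEM@8 WB@9

Answer: 9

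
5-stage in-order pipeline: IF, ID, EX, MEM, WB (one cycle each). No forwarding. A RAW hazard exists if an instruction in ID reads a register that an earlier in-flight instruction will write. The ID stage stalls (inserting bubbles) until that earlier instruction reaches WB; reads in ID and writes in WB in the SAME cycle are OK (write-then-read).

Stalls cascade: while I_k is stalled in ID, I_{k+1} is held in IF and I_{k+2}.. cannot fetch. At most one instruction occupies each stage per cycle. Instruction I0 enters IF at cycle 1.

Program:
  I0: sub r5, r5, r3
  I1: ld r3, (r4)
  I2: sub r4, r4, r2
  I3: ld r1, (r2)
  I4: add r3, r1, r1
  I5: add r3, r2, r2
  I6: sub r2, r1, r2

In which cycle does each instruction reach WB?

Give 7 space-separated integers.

Answer: 5 6 7 8 11 12 13

Derivation:
I0 sub r5 <- r5,r3: IF@1 ID@2 stall=0 (-) EX@3 MEM@4 WB@5
I1 ld r3 <- r4: IF@2 ID@3 stall=0 (-) EX@4 MEM@5 WB@6
I2 sub r4 <- r4,r2: IF@3 ID@4 stall=0 (-) EX@5 MEM@6 WB@7
I3 ld r1 <- r2: IF@4 ID@5 stall=0 (-) EX@6 MEM@7 WB@8
I4 add r3 <- r1,r1: IF@5 ID@6 stall=2 (RAW on I3.r1 (WB@8)) EX@9 MEM@10 WB@11
I5 add r3 <- r2,r2: IF@6 ID@9 stall=0 (-) EX@10 MEM@11 WB@12
I6 sub r2 <- r1,r2: IF@9 ID@10 stall=0 (-) EX@11 MEM@12 WB@13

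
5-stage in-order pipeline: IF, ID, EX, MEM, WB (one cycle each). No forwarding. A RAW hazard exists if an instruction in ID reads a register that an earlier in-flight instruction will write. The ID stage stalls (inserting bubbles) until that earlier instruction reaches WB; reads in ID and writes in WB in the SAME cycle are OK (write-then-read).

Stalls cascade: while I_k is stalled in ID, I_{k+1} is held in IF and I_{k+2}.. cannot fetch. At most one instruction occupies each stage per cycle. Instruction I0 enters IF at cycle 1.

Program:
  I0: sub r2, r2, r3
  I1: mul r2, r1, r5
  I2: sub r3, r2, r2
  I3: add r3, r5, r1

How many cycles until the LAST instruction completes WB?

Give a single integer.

I0 sub r2 <- r2,r3: IF@1 ID@2 stall=0 (-) EX@3 MEM@4 WB@5
I1 mul r2 <- r1,r5: IF@2 ID@3 stall=0 (-) EX@4 MEM@5 WB@6
I2 sub r3 <- r2,r2: IF@3 ID@4 stall=2 (RAW on I1.r2 (WB@6)) EX@7 MEM@8 WB@9
I3 add r3 <- r5,r1: IF@4 ID@7 stall=0 (-) EX@8 MEM@9 WB@10

Answer: 10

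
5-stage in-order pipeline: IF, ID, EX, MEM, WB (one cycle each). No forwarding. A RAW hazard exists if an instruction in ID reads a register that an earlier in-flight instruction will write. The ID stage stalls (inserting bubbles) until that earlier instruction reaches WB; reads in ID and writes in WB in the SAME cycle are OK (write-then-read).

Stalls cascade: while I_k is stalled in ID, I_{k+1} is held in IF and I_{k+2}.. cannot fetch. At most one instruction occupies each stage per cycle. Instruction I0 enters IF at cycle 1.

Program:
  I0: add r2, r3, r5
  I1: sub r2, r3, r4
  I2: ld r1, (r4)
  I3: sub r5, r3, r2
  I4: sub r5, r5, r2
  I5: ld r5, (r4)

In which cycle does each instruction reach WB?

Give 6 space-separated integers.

I0 add r2 <- r3,r5: IF@1 ID@2 stall=0 (-) EX@3 MEM@4 WB@5
I1 sub r2 <- r3,r4: IF@2 ID@3 stall=0 (-) EX@4 MEM@5 WB@6
I2 ld r1 <- r4: IF@3 ID@4 stall=0 (-) EX@5 MEM@6 WB@7
I3 sub r5 <- r3,r2: IF@4 ID@5 stall=1 (RAW on I1.r2 (WB@6)) EX@7 MEM@8 WB@9
I4 sub r5 <- r5,r2: IF@5 ID@7 stall=2 (RAW on I3.r5 (WB@9)) EX@10 MEM@11 WB@12
I5 ld r5 <- r4: IF@7 ID@10 stall=0 (-) EX@11 MEM@12 WB@13

Answer: 5 6 7 9 12 13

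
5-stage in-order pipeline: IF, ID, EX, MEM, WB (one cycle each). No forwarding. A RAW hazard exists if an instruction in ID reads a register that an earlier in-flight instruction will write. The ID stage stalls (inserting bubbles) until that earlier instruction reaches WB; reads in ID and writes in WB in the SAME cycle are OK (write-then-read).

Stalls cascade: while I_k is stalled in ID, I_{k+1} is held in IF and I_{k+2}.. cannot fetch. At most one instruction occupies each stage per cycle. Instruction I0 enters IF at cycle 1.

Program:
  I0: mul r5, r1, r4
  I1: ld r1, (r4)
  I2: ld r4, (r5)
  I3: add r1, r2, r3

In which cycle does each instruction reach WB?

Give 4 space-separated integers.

I0 mul r5 <- r1,r4: IF@1 ID@2 stall=0 (-) EX@3 MEM@4 WB@5
I1 ld r1 <- r4: IF@2 ID@3 stall=0 (-) EX@4 MEM@5 WB@6
I2 ld r4 <- r5: IF@3 ID@4 stall=1 (RAW on I0.r5 (WB@5)) EX@6 MEM@7 WB@8
I3 add r1 <- r2,r3: IF@4 ID@6 stall=0 (-) EX@7 MEM@8 WB@9

Answer: 5 6 8 9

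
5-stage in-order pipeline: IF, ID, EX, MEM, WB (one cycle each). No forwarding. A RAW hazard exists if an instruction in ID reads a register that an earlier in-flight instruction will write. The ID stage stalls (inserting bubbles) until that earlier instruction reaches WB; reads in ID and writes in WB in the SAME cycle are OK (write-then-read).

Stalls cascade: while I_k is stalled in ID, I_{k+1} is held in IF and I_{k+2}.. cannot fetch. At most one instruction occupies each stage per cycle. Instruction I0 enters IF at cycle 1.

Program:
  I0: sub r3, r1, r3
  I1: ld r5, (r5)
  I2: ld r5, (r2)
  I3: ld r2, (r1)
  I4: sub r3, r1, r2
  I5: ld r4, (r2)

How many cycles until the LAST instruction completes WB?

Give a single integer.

I0 sub r3 <- r1,r3: IF@1 ID@2 stall=0 (-) EX@3 MEM@4 WB@5
I1 ld r5 <- r5: IF@2 ID@3 stall=0 (-) EX@4 MEM@5 WB@6
I2 ld r5 <- r2: IF@3 ID@4 stall=0 (-) EX@5 MEM@6 WB@7
I3 ld r2 <- r1: IF@4 ID@5 stall=0 (-) EX@6 MEM@7 WB@8
I4 sub r3 <- r1,r2: IF@5 ID@6 stall=2 (RAW on I3.r2 (WB@8)) EX@9 MEM@10 WB@11
I5 ld r4 <- r2: IF@6 ID@9 stall=0 (-) EX@10 MEM@11 WB@12

Answer: 12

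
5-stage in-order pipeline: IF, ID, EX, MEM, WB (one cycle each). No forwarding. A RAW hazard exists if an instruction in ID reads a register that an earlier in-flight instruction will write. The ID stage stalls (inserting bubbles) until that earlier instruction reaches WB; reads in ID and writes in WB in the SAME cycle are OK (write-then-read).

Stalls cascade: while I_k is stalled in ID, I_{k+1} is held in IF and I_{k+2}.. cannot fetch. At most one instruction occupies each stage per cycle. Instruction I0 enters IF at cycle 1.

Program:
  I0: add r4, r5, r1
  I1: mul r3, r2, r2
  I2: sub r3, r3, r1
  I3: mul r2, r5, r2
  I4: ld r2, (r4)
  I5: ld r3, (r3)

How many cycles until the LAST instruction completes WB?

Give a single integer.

I0 add r4 <- r5,r1: IF@1 ID@2 stall=0 (-) EX@3 MEM@4 WB@5
I1 mul r3 <- r2,r2: IF@2 ID@3 stall=0 (-) EX@4 MEM@5 WB@6
I2 sub r3 <- r3,r1: IF@3 ID@4 stall=2 (RAW on I1.r3 (WB@6)) EX@7 MEM@8 WB@9
I3 mul r2 <- r5,r2: IF@4 ID@7 stall=0 (-) EX@8 MEM@9 WB@10
I4 ld r2 <- r4: IF@7 ID@8 stall=0 (-) EX@9 MEM@10 WB@11
I5 ld r3 <- r3: IF@8 ID@9 stall=0 (-) EX@10 MEM@11 WB@12

Answer: 12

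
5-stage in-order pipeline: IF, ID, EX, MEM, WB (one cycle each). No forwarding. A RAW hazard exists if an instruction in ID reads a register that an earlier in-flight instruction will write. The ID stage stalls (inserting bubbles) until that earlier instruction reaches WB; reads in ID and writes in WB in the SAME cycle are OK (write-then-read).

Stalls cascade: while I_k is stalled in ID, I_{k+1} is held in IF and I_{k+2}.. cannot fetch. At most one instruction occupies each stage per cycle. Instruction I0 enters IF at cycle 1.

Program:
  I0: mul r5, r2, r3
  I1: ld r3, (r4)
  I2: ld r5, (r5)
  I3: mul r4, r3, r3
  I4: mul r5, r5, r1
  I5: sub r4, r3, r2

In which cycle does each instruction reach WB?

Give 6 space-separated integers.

I0 mul r5 <- r2,r3: IF@1 ID@2 stall=0 (-) EX@3 MEM@4 WB@5
I1 ld r3 <- r4: IF@2 ID@3 stall=0 (-) EX@4 MEM@5 WB@6
I2 ld r5 <- r5: IF@3 ID@4 stall=1 (RAW on I0.r5 (WB@5)) EX@6 MEM@7 WB@8
I3 mul r4 <- r3,r3: IF@4 ID@6 stall=0 (-) EX@7 MEM@8 WB@9
I4 mul r5 <- r5,r1: IF@6 ID@7 stall=1 (RAW on I2.r5 (WB@8)) EX@9 MEM@10 WB@11
I5 sub r4 <- r3,r2: IF@7 ID@9 stall=0 (-) EX@10 MEM@11 WB@12

Answer: 5 6 8 9 11 12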